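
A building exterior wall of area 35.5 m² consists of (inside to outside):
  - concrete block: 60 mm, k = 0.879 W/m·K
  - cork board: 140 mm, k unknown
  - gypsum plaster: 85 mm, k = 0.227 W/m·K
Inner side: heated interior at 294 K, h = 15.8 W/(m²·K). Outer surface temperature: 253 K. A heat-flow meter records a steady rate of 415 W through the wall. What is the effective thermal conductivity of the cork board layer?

k ≈ 0.0466 W/(m·K)

Treating each layer as a thermal resistance in series:
R_inner film = 1/(h_i·A) = 1/(15.8×35.5) = 0.001783 K/W
R_concrete block = L/(kA) = 0.06/(0.879×35.5) = 0.001923 K/W
R_gypsum plaster = L/(kA) = 0.085/(0.227×35.5) = 0.01055 K/W
Sum of known resistances R_other = 0.01425 K/W
Total R = ΔT/Q = 41/415 = 0.0988 K/W
R_cork board = R_total − R_other = 0.08454 K/W
k = L/(R·A) = 0.14/(0.08454×35.5)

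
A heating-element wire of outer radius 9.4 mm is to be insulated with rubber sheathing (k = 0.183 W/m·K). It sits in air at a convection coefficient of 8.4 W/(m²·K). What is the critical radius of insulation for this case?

For a cylinder r_cr = k/h = 0.183/8.4
r_cr = 21.8 mm; since the bare radius (9.4 mm) is below r_cr, adding a thin layer of insulation will *increase* heat loss.

r_cr ≈ 21.8 mm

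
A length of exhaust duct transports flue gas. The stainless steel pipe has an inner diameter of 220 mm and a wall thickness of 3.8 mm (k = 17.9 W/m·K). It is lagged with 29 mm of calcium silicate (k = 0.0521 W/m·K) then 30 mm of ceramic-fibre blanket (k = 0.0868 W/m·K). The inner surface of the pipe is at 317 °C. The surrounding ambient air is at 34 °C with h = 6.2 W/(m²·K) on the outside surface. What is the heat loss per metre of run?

q′ ≈ 237 W/m

Radial resistances (cylindrical: R_cond = ln(r_o/r_i)/(2πkL), R_conv = 1/(h·2πrL)):
R_stainless steel pipe wall = ln(113.8/110)/(2π×17.9×1) = 3.02×10^-4 K/W
R_calcium silicate = ln(142.8/113.8)/(2π×0.0521×1) = 0.6934 K/W
R_ceramic-fibre blanket = ln(172.8/142.8)/(2π×0.0868×1) = 0.3496 K/W
R_outer film = 1/(h_o·2πr_oL) = 1/(6.2×2π×0.1728×1) = 0.1486 K/W
R_total = 1.192 K/W
Q = ΔT/R_total = 283/1.192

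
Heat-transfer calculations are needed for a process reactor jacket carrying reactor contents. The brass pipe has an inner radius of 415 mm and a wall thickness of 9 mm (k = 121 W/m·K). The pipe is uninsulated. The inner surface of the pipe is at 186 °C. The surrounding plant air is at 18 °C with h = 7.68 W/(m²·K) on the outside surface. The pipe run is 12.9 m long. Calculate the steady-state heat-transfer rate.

Cylindrical conduction, so R = ln(r₂/r₁)/(2πkL) per layer, in series:
R_brass pipe wall = ln(424/415)/(2π×121×12.9) = 2.188×10^-6 K/W
R_outer film = 1/(h_o·2πr_oL) = 1/(7.68×2π×0.424×12.9) = 0.003789 K/W
R_total = 0.003791 K/W
Q = ΔT/R_total = 168/0.003791

Q ≈ 44300 W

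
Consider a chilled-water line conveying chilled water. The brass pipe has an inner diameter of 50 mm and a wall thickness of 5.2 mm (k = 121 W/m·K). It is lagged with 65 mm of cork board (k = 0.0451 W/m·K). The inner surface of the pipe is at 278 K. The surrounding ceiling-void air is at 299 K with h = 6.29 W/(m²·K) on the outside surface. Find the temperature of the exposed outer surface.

T ≈ 298 K

For a radial system each layer contributes R = ln(r_out/r_in)/(2πkL); films add R = 1/(hA).
R_brass pipe wall = ln(30.2/25)/(2π×121×1) = 2.486×10^-4 K/W
R_cork board = ln(95.2/30.2)/(2π×0.0451×1) = 4.052 K/W
R_outer film = 1/(h_o·2πr_oL) = 1/(6.29×2π×0.0952×1) = 0.2658 K/W
R_total = 4.318 K/W
Q = ΔT/R_total = 21/4.318
Q = 4.86 W/m
T_interface = T_inner + Q·ΣR(inner→interface) = 278 + 4.86×4.052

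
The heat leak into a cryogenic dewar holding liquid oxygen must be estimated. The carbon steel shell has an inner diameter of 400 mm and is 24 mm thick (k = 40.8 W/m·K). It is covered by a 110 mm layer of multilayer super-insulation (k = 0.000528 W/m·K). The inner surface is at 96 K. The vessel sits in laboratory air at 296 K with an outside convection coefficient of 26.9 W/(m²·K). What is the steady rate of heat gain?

Q ≈ 0.902 W

Each spherical layer contributes R = (1/r_i − 1/r_o)/(4πk):
R_carbon steel shell = (1/0.2 − 1/0.224)/(4π×40.8) = 0.001045 K/W
R_multilayer super-insulation = (1/0.224 − 1/0.334)/(4π×0.000528) = 221.6 K/W
R_outer film = 1/(h·4πr_o²) = 1/(26.9×4π×0.334²) = 0.02652 K/W
R_total = 221.6 K/W
Q = ΔT/R_total = 200/221.6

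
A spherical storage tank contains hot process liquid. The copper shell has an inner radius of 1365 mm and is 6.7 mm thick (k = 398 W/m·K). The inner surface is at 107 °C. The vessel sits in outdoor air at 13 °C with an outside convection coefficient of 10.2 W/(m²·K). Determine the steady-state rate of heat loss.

Q ≈ 22700 W

Spherical conduction: R = (1/r_in − 1/r_out)/(4πk) per layer; series-sum.
R_copper shell = (1/1.365 − 1/1.3717)/(4π×398) = 7.155×10^-7 K/W
R_outer film = 1/(h·4πr_o²) = 1/(10.2×4π×1.3717²) = 0.004146 K/W
R_total = 0.004147 K/W
Q = ΔT/R_total = 94/0.004147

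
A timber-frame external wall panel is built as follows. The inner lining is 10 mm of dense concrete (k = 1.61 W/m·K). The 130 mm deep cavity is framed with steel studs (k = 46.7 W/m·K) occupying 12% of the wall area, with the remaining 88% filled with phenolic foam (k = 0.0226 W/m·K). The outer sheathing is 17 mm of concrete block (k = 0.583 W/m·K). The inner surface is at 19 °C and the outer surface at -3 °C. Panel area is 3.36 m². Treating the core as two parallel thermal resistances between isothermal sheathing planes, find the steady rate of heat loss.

Sheathing layers in series; stud and cavity paths in parallel between them.
R_inner = 0.01/(1.61×3.36) = 0.001849 K/W
R_stud  = 0.13/(46.7×0.12×3.36) = 0.006904 K/W
R_cav   = 0.13/(0.0226×0.88×3.36) = 1.945 K/W
1/R_core = 1/R_stud + 1/R_cav → R_core = 0.00688 K/W
R_outer = 0.017/(0.583×3.36) = 0.008678 K/W
R_total = 0.01741 K/W
Q = ΔT/R_total = 22/0.01741

Q ≈ 1260 W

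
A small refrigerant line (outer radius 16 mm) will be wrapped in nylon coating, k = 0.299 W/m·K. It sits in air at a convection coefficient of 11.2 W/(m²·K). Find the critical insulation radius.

For a cylinder r_cr = k/h = 0.299/11.2
r_cr = 26.7 mm; since the bare radius (16 mm) is below r_cr, adding a thin layer of insulation will *increase* heat loss.

r_cr ≈ 26.7 mm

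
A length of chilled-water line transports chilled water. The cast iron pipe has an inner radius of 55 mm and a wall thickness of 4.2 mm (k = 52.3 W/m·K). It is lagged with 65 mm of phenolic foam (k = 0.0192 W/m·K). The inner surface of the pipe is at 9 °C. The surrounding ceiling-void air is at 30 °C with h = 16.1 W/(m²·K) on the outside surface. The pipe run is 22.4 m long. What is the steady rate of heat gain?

Cylindrical conduction, so R = ln(r₂/r₁)/(2πkL) per layer, in series:
R_cast iron pipe wall = ln(59.2/55)/(2π×52.3×22.4) = 9.997×10^-6 K/W
R_phenolic foam = ln(124.2/59.2)/(2π×0.0192×22.4) = 0.2742 K/W
R_outer film = 1/(h_o·2πr_oL) = 1/(16.1×2π×0.1242×22.4) = 0.003553 K/W
R_total = 0.2778 K/W
Q = ΔT/R_total = 21/0.2778

Q ≈ 75.6 W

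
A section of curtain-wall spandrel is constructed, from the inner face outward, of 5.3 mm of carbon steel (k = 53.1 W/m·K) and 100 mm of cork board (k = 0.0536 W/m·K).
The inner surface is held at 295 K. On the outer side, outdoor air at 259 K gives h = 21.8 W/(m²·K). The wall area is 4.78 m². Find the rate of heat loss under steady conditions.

Series thermal resistances:
R_carbon steel = L/(kA) = 0.0053/(53.1×4.78) = 2.088×10^-5 K/W
R_cork board = L/(kA) = 0.1/(0.0536×4.78) = 0.3903 K/W
R_outer film = 1/(h_o·A) = 1/(21.8×4.78) = 0.009597 K/W
R_total = 0.3999 K/W
Q = ΔT / R_total = 36 / 0.3999

Q ≈ 90 W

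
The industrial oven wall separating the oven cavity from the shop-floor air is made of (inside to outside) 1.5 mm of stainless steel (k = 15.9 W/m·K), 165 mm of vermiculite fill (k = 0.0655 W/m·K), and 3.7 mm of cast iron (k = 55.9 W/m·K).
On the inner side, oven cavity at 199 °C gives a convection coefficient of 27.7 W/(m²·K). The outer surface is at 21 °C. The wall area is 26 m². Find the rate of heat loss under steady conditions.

Thermal resistances in series:
R_inner film = 1/(h_i·A) = 1/(27.7×26) = 0.001389 K/W
R_stainless steel = L/(kA) = 0.0015/(15.9×26) = 3.628×10^-6 K/W
R_vermiculite fill = L/(kA) = 0.165/(0.0655×26) = 0.09689 K/W
R_cast iron = L/(kA) = 0.0037/(55.9×26) = 2.546×10^-6 K/W
R_total = 0.09828 K/W
Q = ΔT / R_total = 178 / 0.09828

Q ≈ 1810 W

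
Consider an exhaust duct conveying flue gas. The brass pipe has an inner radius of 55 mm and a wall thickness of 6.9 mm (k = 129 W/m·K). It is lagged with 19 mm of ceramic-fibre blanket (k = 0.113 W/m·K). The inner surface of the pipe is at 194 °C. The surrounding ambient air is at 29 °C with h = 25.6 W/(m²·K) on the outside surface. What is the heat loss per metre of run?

q′ ≈ 363 W/m

Radial resistances (cylindrical: R_cond = ln(r_o/r_i)/(2πkL), R_conv = 1/(h·2πrL)):
R_brass pipe wall = ln(61.9/55)/(2π×129×1) = 1.458×10^-4 K/W
R_ceramic-fibre blanket = ln(80.9/61.9)/(2π×0.113×1) = 0.377 K/W
R_outer film = 1/(h_o·2πr_oL) = 1/(25.6×2π×0.0809×1) = 0.07685 K/W
R_total = 0.454 K/W
Q = ΔT/R_total = 165/0.454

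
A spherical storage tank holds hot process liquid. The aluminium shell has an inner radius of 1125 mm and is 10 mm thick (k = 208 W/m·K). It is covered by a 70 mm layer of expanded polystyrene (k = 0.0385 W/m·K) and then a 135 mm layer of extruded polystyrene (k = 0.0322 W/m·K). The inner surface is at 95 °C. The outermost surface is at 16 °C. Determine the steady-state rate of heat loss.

Each spherical layer contributes R = (1/r_i − 1/r_o)/(4πk):
R_aluminium shell = (1/1.125 − 1/1.135)/(4π×208) = 2.996×10^-6 K/W
R_expanded polystyrene = (1/1.135 − 1/1.205)/(4π×0.0385) = 0.1058 K/W
R_extruded polystyrene = (1/1.205 − 1/1.34)/(4π×0.0322) = 0.2066 K/W
R_total = 0.3124 K/W
Q = ΔT/R_total = 79/0.3124

Q ≈ 253 W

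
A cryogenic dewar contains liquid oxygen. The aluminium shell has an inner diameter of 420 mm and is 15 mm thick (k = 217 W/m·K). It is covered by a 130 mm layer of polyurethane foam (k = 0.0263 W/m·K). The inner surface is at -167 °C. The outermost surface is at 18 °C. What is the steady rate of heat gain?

Q ≈ 37.6 W

Radial (spherical) resistances in series:
R_aluminium shell = (1/0.21 − 1/0.225)/(4π×217) = 1.164×10^-4 K/W
R_polyurethane foam = (1/0.225 − 1/0.355)/(4π×0.0263) = 4.925 K/W
R_total = 4.925 K/W
Q = ΔT/R_total = 185/4.925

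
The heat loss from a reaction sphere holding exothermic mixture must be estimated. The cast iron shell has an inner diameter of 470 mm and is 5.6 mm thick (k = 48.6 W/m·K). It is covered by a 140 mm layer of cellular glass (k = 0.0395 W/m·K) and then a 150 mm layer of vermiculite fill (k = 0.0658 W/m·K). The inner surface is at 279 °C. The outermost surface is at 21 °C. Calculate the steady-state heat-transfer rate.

Q ≈ 64.8 W

Each spherical layer contributes R = (1/r_i − 1/r_o)/(4πk):
R_cast iron shell = (1/0.235 − 1/0.2406)/(4π×48.6) = 1.622×10^-4 K/W
R_cellular glass = (1/0.2406 − 1/0.3806)/(4π×0.0395) = 3.08 K/W
R_vermiculite fill = (1/0.3806 − 1/0.5306)/(4π×0.0658) = 0.8983 K/W
R_total = 3.979 K/W
Q = ΔT/R_total = 258/3.979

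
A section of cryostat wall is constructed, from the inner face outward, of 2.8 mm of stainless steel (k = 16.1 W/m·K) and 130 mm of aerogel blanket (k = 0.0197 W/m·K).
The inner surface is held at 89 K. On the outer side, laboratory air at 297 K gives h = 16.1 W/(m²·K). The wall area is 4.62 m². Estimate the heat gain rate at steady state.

Model the wall as resistances in series:
R_stainless steel = L/(kA) = 0.0028/(16.1×4.62) = 3.764×10^-5 K/W
R_aerogel blanket = L/(kA) = 0.13/(0.0197×4.62) = 1.428 K/W
R_outer film = 1/(h_o·A) = 1/(16.1×4.62) = 0.01344 K/W
R_total = 1.442 K/W
Q = ΔT / R_total = 208 / 1.442

Q ≈ 144 W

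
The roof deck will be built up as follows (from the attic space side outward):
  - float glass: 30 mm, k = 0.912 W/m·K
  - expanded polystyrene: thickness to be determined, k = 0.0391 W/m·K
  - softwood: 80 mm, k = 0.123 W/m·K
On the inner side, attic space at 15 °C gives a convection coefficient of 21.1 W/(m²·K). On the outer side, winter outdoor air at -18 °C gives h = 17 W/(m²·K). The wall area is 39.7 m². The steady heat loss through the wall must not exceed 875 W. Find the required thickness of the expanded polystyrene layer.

L ≈ 27.7 mm

Treating each layer as a thermal resistance in series:
R_inner film = 1/(h_i·A) = 1/(21.1×39.7) = 0.001194 K/W
R_float glass = L/(kA) = 0.03/(0.912×39.7) = 8.286×10^-4 K/W
R_softwood = L/(kA) = 0.08/(0.123×39.7) = 0.01638 K/W
R_outer film = 1/(h_o·A) = 1/(17×39.7) = 0.001482 K/W
Sum of the known resistances R_other = 0.01989 K/W
Required total resistance R_tot = ΔT/Q_allow = 33/875 = 0.03771 K/W
R_expanded polystyrene = R_tot − R_other = 0.01783 K/W
L = R·k·A = 0.01783×0.0391×39.7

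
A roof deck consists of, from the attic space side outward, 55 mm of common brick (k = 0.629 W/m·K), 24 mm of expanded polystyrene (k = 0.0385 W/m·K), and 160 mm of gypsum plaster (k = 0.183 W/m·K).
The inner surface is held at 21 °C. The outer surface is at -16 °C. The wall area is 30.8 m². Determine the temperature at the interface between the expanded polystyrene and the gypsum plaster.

Using the resistance-network approach (series):
R_common brick = L/(kA) = 0.055/(0.629×30.8) = 0.002839 K/W
R_expanded polystyrene = L/(kA) = 0.024/(0.0385×30.8) = 0.02024 K/W
R_gypsum plaster = L/(kA) = 0.16/(0.183×30.8) = 0.02839 K/W
R_total = 0.05147 K/W;  Q = ΔT/R_total = 37/0.05147 = 718.9 W
T_interface = T_inner − Q·ΣR(inner→interface) = 21 − 719×0.02308

T ≈ 4.41 °C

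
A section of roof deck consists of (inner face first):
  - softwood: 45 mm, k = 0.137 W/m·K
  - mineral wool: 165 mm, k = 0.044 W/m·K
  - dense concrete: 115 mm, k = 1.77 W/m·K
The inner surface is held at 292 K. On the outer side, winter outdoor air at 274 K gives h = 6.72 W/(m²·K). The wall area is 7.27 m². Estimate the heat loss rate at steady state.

Model the wall as resistances in series:
R_softwood = L/(kA) = 0.045/(0.137×7.27) = 0.04518 K/W
R_mineral wool = L/(kA) = 0.165/(0.044×7.27) = 0.5158 K/W
R_dense concrete = L/(kA) = 0.115/(1.77×7.27) = 0.008937 K/W
R_outer film = 1/(h_o·A) = 1/(6.72×7.27) = 0.02047 K/W
R_total = 0.5904 K/W
Q = ΔT / R_total = 18 / 0.5904

Q ≈ 30.5 W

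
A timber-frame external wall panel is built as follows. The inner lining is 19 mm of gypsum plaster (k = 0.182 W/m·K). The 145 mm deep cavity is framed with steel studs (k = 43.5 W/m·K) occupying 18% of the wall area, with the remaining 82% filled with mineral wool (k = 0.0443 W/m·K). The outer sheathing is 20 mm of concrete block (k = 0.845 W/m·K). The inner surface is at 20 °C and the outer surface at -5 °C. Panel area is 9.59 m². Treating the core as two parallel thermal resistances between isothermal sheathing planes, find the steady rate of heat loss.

Sheathing layers in series; stud and cavity paths in parallel between them.
R_inner = 0.019/(0.182×9.59) = 0.01089 K/W
R_stud  = 0.145/(43.5×0.18×9.59) = 0.001931 K/W
R_cav   = 0.145/(0.0443×0.82×9.59) = 0.4162 K/W
1/R_core = 1/R_stud + 1/R_cav → R_core = 0.001922 K/W
R_outer = 0.02/(0.845×9.59) = 0.002468 K/W
R_total = 0.01528 K/W
Q = ΔT/R_total = 25/0.01528

Q ≈ 1640 W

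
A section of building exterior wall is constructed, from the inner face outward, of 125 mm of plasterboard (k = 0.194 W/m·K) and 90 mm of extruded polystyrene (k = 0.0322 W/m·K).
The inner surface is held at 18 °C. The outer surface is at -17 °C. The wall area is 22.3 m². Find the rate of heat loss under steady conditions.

Q ≈ 227 W

Treating each layer as a thermal resistance in series:
R_plasterboard = L/(kA) = 0.125/(0.194×22.3) = 0.02889 K/W
R_extruded polystyrene = L/(kA) = 0.09/(0.0322×22.3) = 0.1253 K/W
R_total = 0.1542 K/W
Q = ΔT / R_total = 35 / 0.1542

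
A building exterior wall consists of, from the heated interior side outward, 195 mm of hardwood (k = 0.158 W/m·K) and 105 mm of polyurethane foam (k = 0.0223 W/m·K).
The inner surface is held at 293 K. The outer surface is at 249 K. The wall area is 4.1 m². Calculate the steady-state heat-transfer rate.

Q ≈ 30.4 W

Using the resistance-network approach (series):
R_hardwood = L/(kA) = 0.195/(0.158×4.1) = 0.301 K/W
R_polyurethane foam = L/(kA) = 0.105/(0.0223×4.1) = 1.148 K/W
R_total = 1.449 K/W
Q = ΔT / R_total = 44 / 1.449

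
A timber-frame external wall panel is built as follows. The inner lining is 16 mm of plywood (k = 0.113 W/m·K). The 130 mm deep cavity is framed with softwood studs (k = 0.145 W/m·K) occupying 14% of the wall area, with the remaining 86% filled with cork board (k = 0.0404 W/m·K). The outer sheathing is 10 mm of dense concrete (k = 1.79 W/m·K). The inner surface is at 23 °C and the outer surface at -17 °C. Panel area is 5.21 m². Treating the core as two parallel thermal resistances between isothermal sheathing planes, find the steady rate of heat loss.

Sheathing layers in series; stud and cavity paths in parallel between them.
R_inner = 0.016/(0.113×5.21) = 0.02718 K/W
R_stud  = 0.13/(0.145×0.14×5.21) = 1.229 K/W
R_cav   = 0.13/(0.0404×0.86×5.21) = 0.7182 K/W
1/R_core = 1/R_stud + 1/R_cav → R_core = 0.4533 K/W
R_outer = 0.01/(1.79×5.21) = 0.001072 K/W
R_total = 0.4816 K/W
Q = ΔT/R_total = 40/0.4816

Q ≈ 83.1 W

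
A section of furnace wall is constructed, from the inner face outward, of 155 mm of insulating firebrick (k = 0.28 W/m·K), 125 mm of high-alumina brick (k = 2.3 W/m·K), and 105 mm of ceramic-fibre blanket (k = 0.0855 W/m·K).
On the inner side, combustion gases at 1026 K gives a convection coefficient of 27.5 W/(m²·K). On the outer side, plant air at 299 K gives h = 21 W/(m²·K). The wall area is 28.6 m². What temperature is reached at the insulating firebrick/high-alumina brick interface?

Thermal resistances in series:
R_inner film = 1/(h_i·A) = 1/(27.5×28.6) = 0.001271 K/W
R_insulating firebrick = L/(kA) = 0.155/(0.28×28.6) = 0.01936 K/W
R_high-alumina brick = L/(kA) = 0.125/(2.3×28.6) = 0.0019 K/W
R_ceramic-fibre blanket = L/(kA) = 0.105/(0.0855×28.6) = 0.04294 K/W
R_outer film = 1/(h_o·A) = 1/(21×28.6) = 0.001665 K/W
R_total = 0.06713 K/W;  Q = ΔT/R_total = 727/0.06713 = 10830 W
T_interface = T_inner − Q·ΣR(inner→interface) = 1026 − 10800×0.02063

T ≈ 803 K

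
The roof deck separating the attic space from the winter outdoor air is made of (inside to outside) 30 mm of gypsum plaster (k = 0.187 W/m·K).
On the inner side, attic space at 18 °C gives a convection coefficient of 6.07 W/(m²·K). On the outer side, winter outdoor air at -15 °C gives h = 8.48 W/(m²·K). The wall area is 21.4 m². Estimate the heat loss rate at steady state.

Treating each layer as a thermal resistance in series:
R_inner film = 1/(h_i·A) = 1/(6.07×21.4) = 0.007698 K/W
R_gypsum plaster = L/(kA) = 0.03/(0.187×21.4) = 0.007497 K/W
R_outer film = 1/(h_o·A) = 1/(8.48×21.4) = 0.00551 K/W
R_total = 0.02071 K/W
Q = ΔT / R_total = 33 / 0.02071

Q ≈ 1590 W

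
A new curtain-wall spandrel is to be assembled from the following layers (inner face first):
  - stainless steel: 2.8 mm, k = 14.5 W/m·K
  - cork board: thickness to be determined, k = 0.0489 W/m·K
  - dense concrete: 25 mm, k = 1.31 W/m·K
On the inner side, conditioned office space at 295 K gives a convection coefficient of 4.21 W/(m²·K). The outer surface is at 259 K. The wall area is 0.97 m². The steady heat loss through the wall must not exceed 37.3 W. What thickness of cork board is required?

L ≈ 33.2 mm

Series thermal resistances:
R_inner film = 1/(h_i·A) = 1/(4.21×0.97) = 0.2449 K/W
R_stainless steel = L/(kA) = 0.0028/(14.5×0.97) = 1.991×10^-4 K/W
R_dense concrete = L/(kA) = 0.025/(1.31×0.97) = 0.01967 K/W
Sum of the known resistances R_other = 0.2647 K/W
Required total resistance R_tot = ΔT/Q_allow = 36/37.3 = 0.9651 K/W
R_cork board = R_tot − R_other = 0.7004 K/W
L = R·k·A = 0.7004×0.0489×0.97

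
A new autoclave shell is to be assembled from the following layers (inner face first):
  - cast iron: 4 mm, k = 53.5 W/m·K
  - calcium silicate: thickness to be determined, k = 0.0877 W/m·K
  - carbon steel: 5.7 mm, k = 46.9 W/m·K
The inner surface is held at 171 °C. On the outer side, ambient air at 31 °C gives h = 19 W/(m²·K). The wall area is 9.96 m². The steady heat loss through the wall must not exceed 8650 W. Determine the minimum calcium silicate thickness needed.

L ≈ 9.5 mm

Using the resistance-network approach (series):
R_cast iron = L/(kA) = 0.004/(53.5×9.96) = 7.507×10^-6 K/W
R_carbon steel = L/(kA) = 0.0057/(46.9×9.96) = 1.22×10^-5 K/W
R_outer film = 1/(h_o·A) = 1/(19×9.96) = 0.005284 K/W
Sum of the known resistances R_other = 0.005304 K/W
Required total resistance R_tot = ΔT/Q_allow = 140/8650 = 0.01618 K/W
R_calcium silicate = R_tot − R_other = 0.01088 K/W
L = R·k·A = 0.01088×0.0877×9.96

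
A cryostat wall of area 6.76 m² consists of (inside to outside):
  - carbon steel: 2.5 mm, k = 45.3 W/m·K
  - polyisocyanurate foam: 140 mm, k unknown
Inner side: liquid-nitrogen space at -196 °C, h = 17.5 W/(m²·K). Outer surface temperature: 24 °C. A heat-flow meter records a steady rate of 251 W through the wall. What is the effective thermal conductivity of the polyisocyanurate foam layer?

k ≈ 0.0239 W/(m·K)

Model the wall as resistances in series:
R_inner film = 1/(h_i·A) = 1/(17.5×6.76) = 0.008453 K/W
R_carbon steel = L/(kA) = 0.0025/(45.3×6.76) = 8.164×10^-6 K/W
Sum of known resistances R_other = 0.008461 K/W
Total R = ΔT/Q = 220/251 = 0.8765 K/W
R_polyisocyanurate foam = R_total − R_other = 0.868 K/W
k = L/(R·A) = 0.14/(0.868×6.76)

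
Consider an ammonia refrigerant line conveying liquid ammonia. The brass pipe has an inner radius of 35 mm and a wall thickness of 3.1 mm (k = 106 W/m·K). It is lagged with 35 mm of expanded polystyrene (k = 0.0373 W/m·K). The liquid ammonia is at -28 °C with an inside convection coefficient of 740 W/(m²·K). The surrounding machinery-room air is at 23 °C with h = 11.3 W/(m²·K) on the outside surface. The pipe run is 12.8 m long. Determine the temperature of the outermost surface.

For a radial system each layer contributes R = ln(r_out/r_in)/(2πkL); films add R = 1/(hA).
R_inner film = 1/(h_i·2πr₁L) = 1/(740×2π×0.035×12.8) = 4.801×10^-4 K/W
R_brass pipe wall = ln(38.1/35)/(2π×106×12.8) = 9.955×10^-6 K/W
R_expanded polystyrene = ln(73.1/38.1)/(2π×0.0373×12.8) = 0.2172 K/W
R_outer film = 1/(h_o·2πr_oL) = 1/(11.3×2π×0.0731×12.8) = 0.01505 K/W
R_total = 0.2328 K/W
Q = ΔT/R_total = 51/0.2328
Q = 219 W
T_interface = T_inner + Q·ΣR(inner→interface) = -28 + 219×0.2177

T ≈ 19.7 °C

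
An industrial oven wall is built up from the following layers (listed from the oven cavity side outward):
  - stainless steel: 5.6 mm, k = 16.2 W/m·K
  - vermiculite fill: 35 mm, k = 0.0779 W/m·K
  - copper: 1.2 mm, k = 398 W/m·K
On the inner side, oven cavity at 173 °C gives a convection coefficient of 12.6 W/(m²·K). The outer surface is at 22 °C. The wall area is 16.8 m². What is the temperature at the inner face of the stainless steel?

T ≈ 150 °C

Using the resistance-network approach (series):
R_inner film = 1/(h_i·A) = 1/(12.6×16.8) = 0.004724 K/W
R_stainless steel = L/(kA) = 0.0056/(16.2×16.8) = 2.058×10^-5 K/W
R_vermiculite fill = L/(kA) = 0.035/(0.0779×16.8) = 0.02674 K/W
R_copper = L/(kA) = 0.0012/(398×16.8) = 1.795×10^-7 K/W
R_total = 0.03149 K/W;  Q = ΔT/R_total = 151/0.03149 = 4795 W
T_interface = T_inner − Q·ΣR(inner→interface) = 173 − 4800×0.004724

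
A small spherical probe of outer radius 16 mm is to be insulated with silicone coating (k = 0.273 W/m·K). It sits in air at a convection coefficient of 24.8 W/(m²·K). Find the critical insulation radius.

r_cr ≈ 22 mm

For a sphere r_cr = 2k/h = 2×0.273/24.8
r_cr = 22 mm; since the bare radius (16 mm) is below r_cr, adding a thin layer of insulation will *increase* heat loss.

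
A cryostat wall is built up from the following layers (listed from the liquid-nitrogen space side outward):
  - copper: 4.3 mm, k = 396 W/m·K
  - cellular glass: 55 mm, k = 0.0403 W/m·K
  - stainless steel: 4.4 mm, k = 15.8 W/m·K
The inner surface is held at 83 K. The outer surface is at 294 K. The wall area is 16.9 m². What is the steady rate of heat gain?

Series thermal resistances:
R_copper = L/(kA) = 0.0043/(396×16.9) = 6.425×10^-7 K/W
R_cellular glass = L/(kA) = 0.055/(0.0403×16.9) = 0.08076 K/W
R_stainless steel = L/(kA) = 0.0044/(15.8×16.9) = 1.648×10^-5 K/W
R_total = 0.08077 K/W
Q = ΔT / R_total = 211 / 0.08077

Q ≈ 2610 W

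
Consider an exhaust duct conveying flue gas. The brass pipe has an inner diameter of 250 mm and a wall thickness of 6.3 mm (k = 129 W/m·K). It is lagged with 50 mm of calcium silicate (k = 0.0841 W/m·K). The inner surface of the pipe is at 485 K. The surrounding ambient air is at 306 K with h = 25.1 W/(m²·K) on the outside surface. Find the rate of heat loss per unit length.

Treating each annulus and film as a series resistance:
R_brass pipe wall = ln(131.3/125)/(2π×129×1) = 6.067×10^-5 K/W
R_calcium silicate = ln(181.3/131.3)/(2π×0.0841×1) = 0.6106 K/W
R_outer film = 1/(h_o·2πr_oL) = 1/(25.1×2π×0.1813×1) = 0.03497 K/W
R_total = 0.6457 K/W
Q = ΔT/R_total = 179/0.6457

q′ ≈ 277 W/m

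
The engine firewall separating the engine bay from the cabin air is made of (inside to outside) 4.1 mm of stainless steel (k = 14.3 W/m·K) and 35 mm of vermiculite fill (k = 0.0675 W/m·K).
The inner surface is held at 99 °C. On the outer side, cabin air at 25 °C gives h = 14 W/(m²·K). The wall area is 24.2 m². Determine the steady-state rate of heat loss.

Q ≈ 3030 W

Thermal resistances in series:
R_stainless steel = L/(kA) = 0.0041/(14.3×24.2) = 1.185×10^-5 K/W
R_vermiculite fill = L/(kA) = 0.035/(0.0675×24.2) = 0.02143 K/W
R_outer film = 1/(h_o·A) = 1/(14×24.2) = 0.002952 K/W
R_total = 0.02439 K/W
Q = ΔT / R_total = 74 / 0.02439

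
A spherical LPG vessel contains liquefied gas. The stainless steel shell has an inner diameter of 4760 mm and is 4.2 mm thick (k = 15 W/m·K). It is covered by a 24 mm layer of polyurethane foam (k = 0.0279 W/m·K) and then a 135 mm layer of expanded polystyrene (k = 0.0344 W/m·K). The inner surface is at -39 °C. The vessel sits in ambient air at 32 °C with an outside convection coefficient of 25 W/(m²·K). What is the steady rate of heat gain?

Q ≈ 1120 W

Each spherical layer contributes R = (1/r_i − 1/r_o)/(4πk):
R_stainless steel shell = (1/2.38 − 1/2.3842)/(4π×15) = 3.927×10^-6 K/W
R_polyurethane foam = (1/2.3842 − 1/2.4082)/(4π×0.0279) = 0.01192 K/W
R_expanded polystyrene = (1/2.4082 − 1/2.5432)/(4π×0.0344) = 0.05099 K/W
R_outer film = 1/(h·4πr_o²) = 1/(25×4π×2.5432²) = 4.921×10^-4 K/W
R_total = 0.06341 K/W
Q = ΔT/R_total = 71/0.06341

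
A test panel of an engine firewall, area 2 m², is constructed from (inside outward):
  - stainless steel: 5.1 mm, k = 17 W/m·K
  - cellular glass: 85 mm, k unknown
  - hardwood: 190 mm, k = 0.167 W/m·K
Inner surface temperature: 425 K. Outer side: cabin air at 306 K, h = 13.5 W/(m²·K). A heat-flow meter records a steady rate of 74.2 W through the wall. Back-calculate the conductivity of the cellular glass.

Model the wall as resistances in series:
R_stainless steel = L/(kA) = 0.0051/(17×2) = 1.5×10^-4 K/W
R_hardwood = L/(kA) = 0.19/(0.167×2) = 0.5689 K/W
R_outer film = 1/(h_o·A) = 1/(13.5×2) = 0.03704 K/W
Sum of known resistances R_other = 0.606 K/W
Total R = ΔT/Q = 119/74.2 = 1.604 K/W
R_cellular glass = R_total − R_other = 0.9977 K/W
k = L/(R·A) = 0.085/(0.9977×2)

k ≈ 0.0426 W/(m·K)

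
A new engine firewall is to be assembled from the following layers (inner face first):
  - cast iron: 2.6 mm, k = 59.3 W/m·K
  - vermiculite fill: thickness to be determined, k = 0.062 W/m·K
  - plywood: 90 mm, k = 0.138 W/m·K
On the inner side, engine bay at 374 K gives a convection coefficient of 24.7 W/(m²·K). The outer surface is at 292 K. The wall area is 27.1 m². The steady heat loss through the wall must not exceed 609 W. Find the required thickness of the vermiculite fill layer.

L ≈ 183 mm

Series thermal resistances:
R_inner film = 1/(h_i·A) = 1/(24.7×27.1) = 0.001494 K/W
R_cast iron = L/(kA) = 0.0026/(59.3×27.1) = 1.618×10^-6 K/W
R_plywood = L/(kA) = 0.09/(0.138×27.1) = 0.02407 K/W
Sum of the known resistances R_other = 0.02556 K/W
Required total resistance R_tot = ΔT/Q_allow = 82/609 = 0.1346 K/W
R_vermiculite fill = R_tot − R_other = 0.1091 K/W
L = R·k·A = 0.1091×0.062×27.1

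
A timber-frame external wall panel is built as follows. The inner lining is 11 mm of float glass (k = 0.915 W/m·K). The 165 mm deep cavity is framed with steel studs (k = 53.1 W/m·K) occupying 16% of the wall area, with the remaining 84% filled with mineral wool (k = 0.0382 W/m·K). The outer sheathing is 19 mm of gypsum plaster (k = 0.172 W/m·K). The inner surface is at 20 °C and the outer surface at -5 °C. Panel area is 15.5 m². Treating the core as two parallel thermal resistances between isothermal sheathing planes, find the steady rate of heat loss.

Q ≈ 2730 W

Sheathing layers in series; stud and cavity paths in parallel between them.
R_inner = 0.011/(0.915×15.5) = 7.756×10^-4 K/W
R_stud  = 0.165/(53.1×0.16×15.5) = 0.001253 K/W
R_cav   = 0.165/(0.0382×0.84×15.5) = 0.3317 K/W
1/R_core = 1/R_stud + 1/R_cav → R_core = 0.001248 K/W
R_outer = 0.019/(0.172×15.5) = 0.007127 K/W
R_total = 0.009151 K/W
Q = ΔT/R_total = 25/0.009151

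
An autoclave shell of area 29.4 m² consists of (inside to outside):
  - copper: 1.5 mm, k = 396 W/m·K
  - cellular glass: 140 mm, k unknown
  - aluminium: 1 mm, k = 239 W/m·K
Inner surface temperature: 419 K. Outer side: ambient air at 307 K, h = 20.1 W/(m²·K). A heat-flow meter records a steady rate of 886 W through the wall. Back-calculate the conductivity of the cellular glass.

Series thermal resistances:
R_copper = L/(kA) = 0.0015/(396×29.4) = 1.288×10^-7 K/W
R_aluminium = L/(kA) = 0.001/(239×29.4) = 1.423×10^-7 K/W
R_outer film = 1/(h_o·A) = 1/(20.1×29.4) = 0.001692 K/W
Sum of known resistances R_other = 0.001692 K/W
Total R = ΔT/Q = 112/886 = 0.1264 K/W
R_cellular glass = R_total − R_other = 0.1247 K/W
k = L/(R·A) = 0.14/(0.1247×29.4)

k ≈ 0.0382 W/(m·K)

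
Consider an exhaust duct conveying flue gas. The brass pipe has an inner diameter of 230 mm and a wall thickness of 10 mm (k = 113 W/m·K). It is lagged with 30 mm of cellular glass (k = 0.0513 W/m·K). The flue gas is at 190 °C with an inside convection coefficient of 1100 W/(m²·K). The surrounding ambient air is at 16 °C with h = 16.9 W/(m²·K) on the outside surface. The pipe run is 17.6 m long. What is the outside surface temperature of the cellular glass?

For a radial system each layer contributes R = ln(r_out/r_in)/(2πkL); films add R = 1/(hA).
R_inner film = 1/(h_i·2πr₁L) = 1/(1100×2π×0.115×17.6) = 7.149×10^-5 K/W
R_brass pipe wall = ln(125/115)/(2π×113×17.6) = 6.673×10^-6 K/W
R_cellular glass = ln(155/125)/(2π×0.0513×17.6) = 0.03792 K/W
R_outer film = 1/(h_o·2πr_oL) = 1/(16.9×2π×0.155×17.6) = 0.003452 K/W
R_total = 0.04145 K/W
Q = ΔT/R_total = 174/0.04145
Q = 4200 W
T_interface = T_inner − Q·ΣR(inner→interface) = 190 − 4200×0.038

T ≈ 30.5 °C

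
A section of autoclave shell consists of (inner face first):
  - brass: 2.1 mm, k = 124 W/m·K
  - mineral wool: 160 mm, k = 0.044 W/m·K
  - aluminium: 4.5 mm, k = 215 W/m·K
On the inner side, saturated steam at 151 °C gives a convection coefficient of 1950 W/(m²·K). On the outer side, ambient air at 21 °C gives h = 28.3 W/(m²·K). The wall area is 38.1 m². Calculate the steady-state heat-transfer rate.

Q ≈ 1350 W

Treating each layer as a thermal resistance in series:
R_inner film = 1/(h_i·A) = 1/(1950×38.1) = 1.346×10^-5 K/W
R_brass = L/(kA) = 0.0021/(124×38.1) = 4.445×10^-7 K/W
R_mineral wool = L/(kA) = 0.16/(0.044×38.1) = 0.09544 K/W
R_aluminium = L/(kA) = 0.0045/(215×38.1) = 5.493×10^-7 K/W
R_outer film = 1/(h_o·A) = 1/(28.3×38.1) = 9.274×10^-4 K/W
R_total = 0.09638 K/W
Q = ΔT / R_total = 130 / 0.09638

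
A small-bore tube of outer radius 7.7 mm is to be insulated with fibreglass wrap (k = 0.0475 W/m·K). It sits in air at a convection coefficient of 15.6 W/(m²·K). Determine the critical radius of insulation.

For a cylinder r_cr = k/h = 0.0475/15.6
r_cr = 3.04 mm; since the bare radius (7.7 mm) is above r_cr, any added insulation will reduce heat loss.

r_cr ≈ 3.04 mm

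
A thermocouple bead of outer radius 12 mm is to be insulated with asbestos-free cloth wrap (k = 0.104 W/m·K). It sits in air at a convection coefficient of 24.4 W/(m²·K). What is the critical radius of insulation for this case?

r_cr ≈ 8.52 mm

For a sphere r_cr = 2k/h = 2×0.104/24.4
r_cr = 8.52 mm; since the bare radius (12 mm) is above r_cr, any added insulation will reduce heat loss.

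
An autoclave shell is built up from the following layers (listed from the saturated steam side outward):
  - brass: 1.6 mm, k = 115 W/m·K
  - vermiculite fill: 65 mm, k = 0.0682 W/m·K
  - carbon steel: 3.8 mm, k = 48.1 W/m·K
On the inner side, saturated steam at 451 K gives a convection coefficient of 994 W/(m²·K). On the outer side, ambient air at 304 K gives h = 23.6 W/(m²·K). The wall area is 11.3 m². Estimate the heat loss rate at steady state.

Q ≈ 1670 W

Thermal resistances in series:
R_inner film = 1/(h_i·A) = 1/(994×11.3) = 8.903×10^-5 K/W
R_brass = L/(kA) = 0.0016/(115×11.3) = 1.231×10^-6 K/W
R_vermiculite fill = L/(kA) = 0.065/(0.0682×11.3) = 0.08434 K/W
R_carbon steel = L/(kA) = 0.0038/(48.1×11.3) = 6.991×10^-6 K/W
R_outer film = 1/(h_o·A) = 1/(23.6×11.3) = 0.00375 K/W
R_total = 0.08819 K/W
Q = ΔT / R_total = 147 / 0.08819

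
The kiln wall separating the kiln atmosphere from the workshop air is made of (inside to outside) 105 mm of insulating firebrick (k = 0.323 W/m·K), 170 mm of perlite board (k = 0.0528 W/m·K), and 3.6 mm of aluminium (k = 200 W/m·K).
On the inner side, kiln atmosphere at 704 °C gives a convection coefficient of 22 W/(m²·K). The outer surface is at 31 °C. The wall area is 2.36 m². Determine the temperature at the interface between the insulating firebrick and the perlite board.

Thermal resistances in series:
R_inner film = 1/(h_i·A) = 1/(22×2.36) = 0.01926 K/W
R_insulating firebrick = L/(kA) = 0.105/(0.323×2.36) = 0.1377 K/W
R_perlite board = L/(kA) = 0.17/(0.0528×2.36) = 1.364 K/W
R_aluminium = L/(kA) = 0.0036/(200×2.36) = 7.627×10^-6 K/W
R_total = 1.521 K/W;  Q = ΔT/R_total = 673/1.521 = 442.4 W
T_interface = T_inner − Q·ΣR(inner→interface) = 704 − 442×0.157

T ≈ 635 °C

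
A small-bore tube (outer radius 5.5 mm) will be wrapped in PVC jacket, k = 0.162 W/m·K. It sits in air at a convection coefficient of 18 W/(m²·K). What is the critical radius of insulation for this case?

For a cylinder r_cr = k/h = 0.162/18
r_cr = 9 mm; since the bare radius (5.5 mm) is below r_cr, adding a thin layer of insulation will *increase* heat loss.

r_cr ≈ 9 mm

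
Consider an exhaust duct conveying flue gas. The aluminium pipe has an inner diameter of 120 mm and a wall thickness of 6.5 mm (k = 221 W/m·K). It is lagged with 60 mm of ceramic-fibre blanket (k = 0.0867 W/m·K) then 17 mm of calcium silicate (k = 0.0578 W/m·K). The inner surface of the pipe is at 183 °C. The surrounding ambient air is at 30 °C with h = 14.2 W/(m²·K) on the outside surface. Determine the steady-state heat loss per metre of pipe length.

q′ ≈ 95.3 W/m

Per-layer cylindrical resistances, series-summed:
R_aluminium pipe wall = ln(66.5/60)/(2π×221×1) = 7.407×10^-5 K/W
R_ceramic-fibre blanket = ln(126.5/66.5)/(2π×0.0867×1) = 1.18 K/W
R_calcium silicate = ln(143.5/126.5)/(2π×0.0578×1) = 0.3472 K/W
R_outer film = 1/(h_o·2πr_oL) = 1/(14.2×2π×0.1435×1) = 0.07811 K/W
R_total = 1.606 K/W
Q = ΔT/R_total = 153/1.606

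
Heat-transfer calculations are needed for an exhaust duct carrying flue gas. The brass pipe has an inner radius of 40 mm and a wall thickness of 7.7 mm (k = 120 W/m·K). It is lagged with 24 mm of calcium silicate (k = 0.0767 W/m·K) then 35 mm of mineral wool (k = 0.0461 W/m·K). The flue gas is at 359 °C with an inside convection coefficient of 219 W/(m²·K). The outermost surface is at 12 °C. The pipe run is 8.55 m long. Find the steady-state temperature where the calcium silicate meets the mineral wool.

Treating each annulus and film as a series resistance:
R_inner film = 1/(h_i·2πr₁L) = 1/(219×2π×0.04×8.55) = 0.002125 K/W
R_brass pipe wall = ln(47.7/40)/(2π×120×8.55) = 2.731×10^-5 K/W
R_calcium silicate = ln(71.7/47.7)/(2π×0.0767×8.55) = 0.09891 K/W
R_mineral wool = ln(106.7/71.7)/(2π×0.0461×8.55) = 0.1605 K/W
R_total = 0.2616 K/W
Q = ΔT/R_total = 347/0.2616
Q = 1330 W
T_interface = T_inner − Q·ΣR(inner→interface) = 359 − 1330×0.1011

T ≈ 225 °C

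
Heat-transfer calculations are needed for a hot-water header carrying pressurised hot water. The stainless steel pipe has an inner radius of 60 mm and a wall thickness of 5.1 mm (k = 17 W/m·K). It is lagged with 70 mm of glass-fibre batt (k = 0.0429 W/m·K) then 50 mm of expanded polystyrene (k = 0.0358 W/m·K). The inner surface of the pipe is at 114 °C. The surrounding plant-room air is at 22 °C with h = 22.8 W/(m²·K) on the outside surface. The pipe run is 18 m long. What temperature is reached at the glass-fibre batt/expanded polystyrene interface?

Per-layer cylindrical resistances, series-summed:
R_stainless steel pipe wall = ln(65.1/60)/(2π×17×18) = 4.243×10^-5 K/W
R_glass-fibre batt = ln(135.1/65.1)/(2π×0.0429×18) = 0.1505 K/W
R_expanded polystyrene = ln(185.1/135.1)/(2π×0.0358×18) = 0.07777 K/W
R_outer film = 1/(h_o·2πr_oL) = 1/(22.8×2π×0.1851×18) = 0.002095 K/W
R_total = 0.2304 K/W
Q = ΔT/R_total = 92/0.2304
Q = 399 W
T_interface = T_inner − Q·ΣR(inner→interface) = 114 − 399×0.1505

T ≈ 53.9 °C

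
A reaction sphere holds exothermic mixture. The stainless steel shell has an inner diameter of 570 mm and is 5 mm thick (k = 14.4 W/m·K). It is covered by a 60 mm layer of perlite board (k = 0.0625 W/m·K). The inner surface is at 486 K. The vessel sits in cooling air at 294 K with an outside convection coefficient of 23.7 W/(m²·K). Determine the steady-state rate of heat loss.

Radial (spherical) resistances in series:
R_stainless steel shell = (1/0.285 − 1/0.29)/(4π×14.4) = 3.343×10^-4 K/W
R_perlite board = (1/0.29 − 1/0.35)/(4π×0.0625) = 0.7527 K/W
R_outer film = 1/(h·4πr_o²) = 1/(23.7×4π×0.35²) = 0.02741 K/W
R_total = 0.7804 K/W
Q = ΔT/R_total = 192/0.7804

Q ≈ 246 W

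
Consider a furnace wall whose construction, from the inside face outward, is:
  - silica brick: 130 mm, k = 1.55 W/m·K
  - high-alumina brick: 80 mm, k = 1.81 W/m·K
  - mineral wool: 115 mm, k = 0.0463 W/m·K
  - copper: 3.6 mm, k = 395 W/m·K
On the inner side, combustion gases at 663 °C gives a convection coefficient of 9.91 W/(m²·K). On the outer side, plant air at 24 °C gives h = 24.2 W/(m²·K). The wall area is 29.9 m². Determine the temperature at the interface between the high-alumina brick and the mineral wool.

Model the wall as resistances in series:
R_inner film = 1/(h_i·A) = 1/(9.91×29.9) = 0.003375 K/W
R_silica brick = L/(kA) = 0.13/(1.55×29.9) = 0.002805 K/W
R_high-alumina brick = L/(kA) = 0.08/(1.81×29.9) = 0.001478 K/W
R_mineral wool = L/(kA) = 0.115/(0.0463×29.9) = 0.08307 K/W
R_copper = L/(kA) = 0.0036/(395×29.9) = 3.048×10^-7 K/W
R_outer film = 1/(h_o·A) = 1/(24.2×29.9) = 0.001382 K/W
R_total = 0.09211 K/W;  Q = ΔT/R_total = 639/0.09211 = 6937 W
T_interface = T_inner − Q·ΣR(inner→interface) = 663 − 6940×0.007658

T ≈ 610 °C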